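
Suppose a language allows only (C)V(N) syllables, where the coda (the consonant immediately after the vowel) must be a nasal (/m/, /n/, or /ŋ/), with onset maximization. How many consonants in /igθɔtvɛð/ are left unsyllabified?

3

The consonants /g/, /t/, /ð/ cannot be parsed into a legal (C)V(N) syllable (only a nasal (/m/, /n/, or /ŋ/) is licensed in coda position; onsets are limited to one consonant).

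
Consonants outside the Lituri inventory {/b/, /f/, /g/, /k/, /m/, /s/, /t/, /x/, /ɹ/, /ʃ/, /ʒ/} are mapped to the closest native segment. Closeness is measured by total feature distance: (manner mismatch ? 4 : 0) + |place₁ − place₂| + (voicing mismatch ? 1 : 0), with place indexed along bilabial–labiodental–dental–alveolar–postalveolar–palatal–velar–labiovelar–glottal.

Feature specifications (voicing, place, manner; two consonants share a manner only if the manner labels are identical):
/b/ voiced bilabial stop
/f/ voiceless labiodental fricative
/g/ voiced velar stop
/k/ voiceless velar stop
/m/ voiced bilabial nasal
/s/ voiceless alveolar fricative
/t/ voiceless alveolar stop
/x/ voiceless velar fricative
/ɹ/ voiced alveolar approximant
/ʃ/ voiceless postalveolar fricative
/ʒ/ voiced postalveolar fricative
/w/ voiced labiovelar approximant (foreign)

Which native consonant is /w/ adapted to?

ɹ

/ɹ/ is closest: same manner (approximant), place distance 4 (labiovelar→alveolar), same voicing; total 4. Next closest is /g/ at distance 5.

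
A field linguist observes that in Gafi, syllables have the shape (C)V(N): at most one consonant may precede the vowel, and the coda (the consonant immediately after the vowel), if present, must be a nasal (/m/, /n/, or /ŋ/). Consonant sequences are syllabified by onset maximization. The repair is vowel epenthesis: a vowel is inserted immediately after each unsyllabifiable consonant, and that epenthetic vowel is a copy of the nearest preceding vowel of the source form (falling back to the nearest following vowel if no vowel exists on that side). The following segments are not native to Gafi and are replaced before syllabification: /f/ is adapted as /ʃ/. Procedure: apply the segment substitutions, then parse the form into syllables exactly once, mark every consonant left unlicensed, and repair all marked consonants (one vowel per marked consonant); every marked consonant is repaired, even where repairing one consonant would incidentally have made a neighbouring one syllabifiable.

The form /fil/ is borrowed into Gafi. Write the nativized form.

ʃili

Substitution: /f/ → /ʃ/, giving /ʃil/.
Under (C)V(N), the unsyllabifiable consonants are /l/ (only a nasal (/m/, /n/, or /ŋ/) is licensed in coda position; onsets are limited to one consonant).
Inserting the epenthetic vowel yields /l/ → /li/.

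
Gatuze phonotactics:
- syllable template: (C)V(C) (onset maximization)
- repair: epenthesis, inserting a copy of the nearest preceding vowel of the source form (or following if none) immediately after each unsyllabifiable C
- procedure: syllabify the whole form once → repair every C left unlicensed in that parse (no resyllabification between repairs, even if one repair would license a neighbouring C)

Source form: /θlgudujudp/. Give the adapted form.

θulugudujudpu

The consonants /θ/, /l/, /p/ cannot be parsed into a legal (C)V(C) syllable (at most one coda consonant is licensed; onsets are limited to one consonant).
Each unlicensed consonant becomes the onset of a new syllable: /θ/ → /θu/, /l/ → /lu/, /p/ → /pu/.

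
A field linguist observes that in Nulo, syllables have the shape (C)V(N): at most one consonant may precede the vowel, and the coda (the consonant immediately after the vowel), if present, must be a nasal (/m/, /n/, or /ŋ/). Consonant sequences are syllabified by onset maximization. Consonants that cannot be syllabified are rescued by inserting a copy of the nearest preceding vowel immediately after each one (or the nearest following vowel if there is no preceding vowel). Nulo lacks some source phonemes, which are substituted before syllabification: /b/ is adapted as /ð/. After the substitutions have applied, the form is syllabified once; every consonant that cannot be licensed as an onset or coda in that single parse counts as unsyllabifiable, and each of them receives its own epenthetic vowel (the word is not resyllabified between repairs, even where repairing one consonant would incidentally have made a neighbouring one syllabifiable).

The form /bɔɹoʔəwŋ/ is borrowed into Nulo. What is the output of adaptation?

ðɔɹoʔəwəŋə

Substitution: /b/ → /ð/, giving /ðɔɹoʔəwŋ/.
Syllabifying with onset maximization leaves /w/, /ŋ/ stranded (only a nasal (/m/, /n/, or /ŋ/) is licensed in coda position; onsets are limited to one consonant).
Inserting the epenthetic vowel yields /w/ → /wə/, /ŋ/ → /ŋə/.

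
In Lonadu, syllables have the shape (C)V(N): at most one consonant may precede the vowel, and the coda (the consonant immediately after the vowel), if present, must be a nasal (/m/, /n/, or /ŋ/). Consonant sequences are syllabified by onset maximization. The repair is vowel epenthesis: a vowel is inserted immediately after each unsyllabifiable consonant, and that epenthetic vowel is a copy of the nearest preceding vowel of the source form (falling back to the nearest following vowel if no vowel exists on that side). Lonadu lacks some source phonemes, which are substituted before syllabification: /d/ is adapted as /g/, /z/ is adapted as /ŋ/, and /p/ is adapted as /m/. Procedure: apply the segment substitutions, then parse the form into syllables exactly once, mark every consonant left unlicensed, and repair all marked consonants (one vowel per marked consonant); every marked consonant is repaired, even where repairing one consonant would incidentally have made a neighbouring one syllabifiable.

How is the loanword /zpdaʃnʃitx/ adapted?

ŋamagaʃanaʃitixi

Substitution: /z/ → /ŋ/, /p/ → /m/, /d/ → /g/, giving /ŋmgaʃnʃitx/.
The consonants /ŋ/, /m/, /ʃ/, /n/, /t/, /x/ cannot be parsed into a legal (C)V(N) syllable (only a nasal (/m/, /n/, or /ŋ/) is licensed in coda position; onsets are limited to one consonant).
Each unlicensed consonant becomes the onset of a new syllable: /ŋ/ → /ŋa/, /m/ → /ma/, /ʃ/ → /ʃa/, /n/ → /na/, /t/ → /ti/, /x/ → /xi/.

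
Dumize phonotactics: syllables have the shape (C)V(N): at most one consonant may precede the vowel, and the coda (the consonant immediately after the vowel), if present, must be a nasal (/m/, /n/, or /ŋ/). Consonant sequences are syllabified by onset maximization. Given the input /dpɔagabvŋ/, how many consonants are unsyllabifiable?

4

Syllabifying with onset maximization leaves /d/, /b/, /v/, /ŋ/ stranded (only a nasal (/m/, /n/, or /ŋ/) is licensed in coda position; onsets are limited to one consonant).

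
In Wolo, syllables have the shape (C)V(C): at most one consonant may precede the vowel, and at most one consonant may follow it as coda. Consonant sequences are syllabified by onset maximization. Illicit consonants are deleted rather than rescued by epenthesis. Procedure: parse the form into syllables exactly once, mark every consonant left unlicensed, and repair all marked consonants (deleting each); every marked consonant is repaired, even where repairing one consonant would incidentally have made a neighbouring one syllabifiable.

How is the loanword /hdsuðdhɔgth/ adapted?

The consonants /h/, /d/, /d/, /t/, /h/ cannot be parsed into a legal (C)V(C) syllable (at most one coda consonant is licensed; onsets are limited to one consonant).
Deleting the stranded consonants removes /h/, /d/, /d/, /t/, /h/.

suðhɔg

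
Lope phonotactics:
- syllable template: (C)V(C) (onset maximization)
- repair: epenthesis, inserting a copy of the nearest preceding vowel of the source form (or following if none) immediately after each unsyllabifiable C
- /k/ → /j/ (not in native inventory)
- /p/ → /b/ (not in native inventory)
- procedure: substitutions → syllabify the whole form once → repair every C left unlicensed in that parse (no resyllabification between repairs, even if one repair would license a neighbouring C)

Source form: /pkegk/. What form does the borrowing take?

bejegje

Substitution: /p/ → /b/, /k/ → /j/, giving /bjegj/.
The consonants /b/, /j/ cannot be parsed into a legal (C)V(C) syllable (at most one coda consonant is licensed; onsets are limited to one consonant).
Epenthesis after each stranded consonant: /b/ → /be/, /j/ → /je/.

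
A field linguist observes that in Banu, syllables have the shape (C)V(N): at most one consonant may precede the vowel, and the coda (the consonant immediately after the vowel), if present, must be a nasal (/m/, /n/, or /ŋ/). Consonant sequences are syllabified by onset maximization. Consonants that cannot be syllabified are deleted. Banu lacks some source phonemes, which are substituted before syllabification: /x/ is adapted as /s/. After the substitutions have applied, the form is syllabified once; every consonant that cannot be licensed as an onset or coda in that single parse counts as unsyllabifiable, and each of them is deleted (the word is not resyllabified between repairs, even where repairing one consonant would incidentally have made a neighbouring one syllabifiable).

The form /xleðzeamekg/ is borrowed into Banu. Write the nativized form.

lezeame

Substitution: /x/ → /s/, giving /sleðzeamekg/.
Syllabifying with onset maximization leaves /s/, /ð/, /k/, /g/ stranded (only a nasal (/m/, /n/, or /ŋ/) is licensed in coda position; onsets are limited to one consonant).
Deletion applies to /s/, /ð/, /k/, /g/.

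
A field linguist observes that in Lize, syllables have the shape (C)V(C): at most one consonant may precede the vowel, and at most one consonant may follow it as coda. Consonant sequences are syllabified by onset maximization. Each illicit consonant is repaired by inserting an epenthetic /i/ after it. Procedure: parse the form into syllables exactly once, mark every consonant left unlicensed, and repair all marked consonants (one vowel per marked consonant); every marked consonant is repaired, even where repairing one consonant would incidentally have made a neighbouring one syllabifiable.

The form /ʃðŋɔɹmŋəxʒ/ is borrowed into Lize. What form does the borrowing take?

Syllabifying with onset maximization leaves /ʃ/, /ð/, /m/, /ʒ/ stranded (at most one coda consonant is licensed; onsets are limited to one consonant).
Epenthesis after each stranded consonant: /ʃ/ → /ʃi/, /ð/ → /ði/, /m/ → /mi/, /ʒ/ → /ʒi/.

ʃiðiŋɔɹmiŋəxʒi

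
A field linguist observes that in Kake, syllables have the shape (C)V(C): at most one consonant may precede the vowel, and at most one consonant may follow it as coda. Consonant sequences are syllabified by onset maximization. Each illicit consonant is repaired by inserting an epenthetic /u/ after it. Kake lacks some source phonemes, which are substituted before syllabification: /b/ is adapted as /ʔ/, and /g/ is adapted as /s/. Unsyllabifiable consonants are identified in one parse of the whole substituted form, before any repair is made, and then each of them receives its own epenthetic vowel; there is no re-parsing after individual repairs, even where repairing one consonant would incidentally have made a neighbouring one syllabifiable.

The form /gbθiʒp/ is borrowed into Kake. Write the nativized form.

suʔuθiʒpu

Substitution: /g/ → /s/, /b/ → /ʔ/, giving /sʔθiʒp/.
Syllabifying with onset maximization leaves /s/, /ʔ/, /p/ stranded (at most one coda consonant is licensed; onsets are limited to one consonant).
Inserting the epenthetic vowel yields /s/ → /su/, /ʔ/ → /ʔu/, /p/ → /pu/.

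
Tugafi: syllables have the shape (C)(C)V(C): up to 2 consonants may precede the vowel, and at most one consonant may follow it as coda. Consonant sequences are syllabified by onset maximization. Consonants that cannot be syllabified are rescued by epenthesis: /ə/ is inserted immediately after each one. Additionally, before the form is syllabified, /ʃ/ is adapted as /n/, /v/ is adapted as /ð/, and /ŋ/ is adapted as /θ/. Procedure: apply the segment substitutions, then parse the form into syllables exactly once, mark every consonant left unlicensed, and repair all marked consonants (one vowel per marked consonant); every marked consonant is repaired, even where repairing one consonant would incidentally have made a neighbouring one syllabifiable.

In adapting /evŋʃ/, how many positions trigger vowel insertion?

After substitution the input is /eðθn/.
The unsyllabifiable consonants are /θ/, /n/; each receives one epenthetic vowel.

2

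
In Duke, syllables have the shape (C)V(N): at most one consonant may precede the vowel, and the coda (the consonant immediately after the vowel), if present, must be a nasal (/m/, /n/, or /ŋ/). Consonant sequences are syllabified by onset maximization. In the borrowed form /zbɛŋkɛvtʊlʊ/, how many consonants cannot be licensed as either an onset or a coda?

2

Syllabifying with onset maximization leaves /z/, /v/ stranded (only a nasal (/m/, /n/, or /ŋ/) is licensed in coda position; onsets are limited to one consonant).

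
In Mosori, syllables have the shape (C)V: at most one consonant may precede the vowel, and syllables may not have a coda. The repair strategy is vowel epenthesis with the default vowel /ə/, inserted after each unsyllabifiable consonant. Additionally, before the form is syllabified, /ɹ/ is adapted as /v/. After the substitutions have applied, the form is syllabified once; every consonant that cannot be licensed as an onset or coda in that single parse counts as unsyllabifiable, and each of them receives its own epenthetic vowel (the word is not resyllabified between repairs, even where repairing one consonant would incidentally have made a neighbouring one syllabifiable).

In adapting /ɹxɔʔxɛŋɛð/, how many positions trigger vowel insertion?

3

After substitution the input is /vxɔʔxɛŋɛð/.
The unsyllabifiable consonants are /v/, /ʔ/, /ð/; each receives one epenthetic vowel.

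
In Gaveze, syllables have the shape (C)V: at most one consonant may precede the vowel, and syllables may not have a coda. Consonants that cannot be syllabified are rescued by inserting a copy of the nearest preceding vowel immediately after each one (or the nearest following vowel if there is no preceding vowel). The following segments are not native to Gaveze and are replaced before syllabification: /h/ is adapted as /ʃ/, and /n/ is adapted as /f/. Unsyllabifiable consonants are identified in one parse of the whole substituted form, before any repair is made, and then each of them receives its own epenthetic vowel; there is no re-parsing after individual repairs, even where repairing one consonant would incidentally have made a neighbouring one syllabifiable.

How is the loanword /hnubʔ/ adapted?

Substitution: /h/ → /ʃ/, /n/ → /f/, giving /ʃfubʔ/.
Under (C)V, the unsyllabifiable consonants are /ʃ/, /b/, /ʔ/ (no codas are permitted; onsets are limited to one consonant).
Each unlicensed consonant becomes the onset of a new syllable: /ʃ/ → /ʃu/, /b/ → /bu/, /ʔ/ → /ʔu/.

ʃufubuʔu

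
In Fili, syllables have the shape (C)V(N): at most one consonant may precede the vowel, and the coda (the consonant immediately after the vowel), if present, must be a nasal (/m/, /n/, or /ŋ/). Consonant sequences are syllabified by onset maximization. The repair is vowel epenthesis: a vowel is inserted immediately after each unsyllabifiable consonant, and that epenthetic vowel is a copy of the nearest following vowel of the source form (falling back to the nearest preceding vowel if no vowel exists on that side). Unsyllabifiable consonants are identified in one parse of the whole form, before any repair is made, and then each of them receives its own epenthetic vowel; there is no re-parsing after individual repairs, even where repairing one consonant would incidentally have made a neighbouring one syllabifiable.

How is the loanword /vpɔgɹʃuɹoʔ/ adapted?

Under (C)V(N), the unsyllabifiable consonants are /v/, /g/, /ɹ/, /ʔ/ (only a nasal (/m/, /n/, or /ŋ/) is licensed in coda position; onsets are limited to one consonant).
Epenthesis after each stranded consonant: /v/ → /vɔ/, /g/ → /gu/, /ɹ/ → /ɹu/, /ʔ/ → /ʔo/.

vɔpɔguɹuʃuɹoʔo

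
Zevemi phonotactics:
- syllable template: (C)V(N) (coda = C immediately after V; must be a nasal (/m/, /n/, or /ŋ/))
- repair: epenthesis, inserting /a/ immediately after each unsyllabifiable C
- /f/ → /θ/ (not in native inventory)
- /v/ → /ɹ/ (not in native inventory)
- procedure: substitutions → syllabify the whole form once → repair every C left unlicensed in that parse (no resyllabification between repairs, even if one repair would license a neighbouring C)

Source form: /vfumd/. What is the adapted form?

Substitution: /v/ → /ɹ/, /f/ → /θ/, giving /ɹθumd/.
The consonants /ɹ/, /d/ cannot be parsed into a legal (C)V(N) syllable (only a nasal (/m/, /n/, or /ŋ/) is licensed in coda position; onsets are limited to one consonant).
Each unlicensed consonant becomes the onset of a new syllable: /ɹ/ → /ɹa/, /d/ → /da/.

ɹaθumda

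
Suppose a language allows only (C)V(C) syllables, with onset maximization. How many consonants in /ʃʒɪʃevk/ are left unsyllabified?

Under (C)V(C), the unsyllabifiable consonants are /ʃ/, /k/ (at most one coda consonant is licensed; onsets are limited to one consonant).

2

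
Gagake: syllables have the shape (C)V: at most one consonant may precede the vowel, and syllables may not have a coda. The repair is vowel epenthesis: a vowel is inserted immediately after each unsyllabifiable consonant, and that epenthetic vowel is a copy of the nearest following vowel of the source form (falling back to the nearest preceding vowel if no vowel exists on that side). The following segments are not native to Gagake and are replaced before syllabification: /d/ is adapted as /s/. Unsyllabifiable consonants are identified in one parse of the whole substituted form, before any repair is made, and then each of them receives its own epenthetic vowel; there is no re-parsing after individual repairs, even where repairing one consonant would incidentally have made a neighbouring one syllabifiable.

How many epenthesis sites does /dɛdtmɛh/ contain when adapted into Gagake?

After substitution the input is /sɛstmɛh/.
The unsyllabifiable consonants are /s/, /t/, /h/; each receives one epenthetic vowel.

3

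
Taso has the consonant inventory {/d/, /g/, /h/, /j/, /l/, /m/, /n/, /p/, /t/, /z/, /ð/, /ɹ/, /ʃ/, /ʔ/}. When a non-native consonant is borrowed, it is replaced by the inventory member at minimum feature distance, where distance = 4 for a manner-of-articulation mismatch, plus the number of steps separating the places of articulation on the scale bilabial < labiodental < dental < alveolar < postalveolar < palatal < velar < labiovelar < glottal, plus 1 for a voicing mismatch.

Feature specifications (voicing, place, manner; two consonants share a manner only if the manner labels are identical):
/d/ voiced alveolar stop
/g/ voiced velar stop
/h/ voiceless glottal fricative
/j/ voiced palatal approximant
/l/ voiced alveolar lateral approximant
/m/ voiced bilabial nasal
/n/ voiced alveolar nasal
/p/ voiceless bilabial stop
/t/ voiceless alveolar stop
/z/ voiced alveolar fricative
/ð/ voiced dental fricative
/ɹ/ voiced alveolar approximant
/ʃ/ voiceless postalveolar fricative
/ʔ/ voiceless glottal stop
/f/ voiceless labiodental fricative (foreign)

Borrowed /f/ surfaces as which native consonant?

ð

/ð/ is closest: same manner (fricative), place distance 1 (labiodental→dental), voicing differs (+1); total 2. Next closest is /z/ at distance 3.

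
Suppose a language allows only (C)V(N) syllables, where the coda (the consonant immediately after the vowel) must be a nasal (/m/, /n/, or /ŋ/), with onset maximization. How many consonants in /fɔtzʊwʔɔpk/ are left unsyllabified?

Syllabifying with onset maximization leaves /t/, /w/, /p/, /k/ stranded (only a nasal (/m/, /n/, or /ŋ/) is licensed in coda position; onsets are limited to one consonant).

4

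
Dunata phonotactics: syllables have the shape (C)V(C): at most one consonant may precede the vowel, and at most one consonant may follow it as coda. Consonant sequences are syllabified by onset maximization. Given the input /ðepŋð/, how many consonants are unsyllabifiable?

2

The consonants /ŋ/, /ð/ cannot be parsed into a legal (C)V(C) syllable (at most one coda consonant is licensed; onsets are limited to one consonant).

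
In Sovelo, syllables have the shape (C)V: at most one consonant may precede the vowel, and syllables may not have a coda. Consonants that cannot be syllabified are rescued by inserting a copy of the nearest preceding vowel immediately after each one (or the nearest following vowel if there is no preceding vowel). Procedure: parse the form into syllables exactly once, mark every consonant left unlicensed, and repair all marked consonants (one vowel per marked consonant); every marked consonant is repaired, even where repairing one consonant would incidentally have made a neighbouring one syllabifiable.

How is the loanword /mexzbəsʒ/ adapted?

Syllabifying with onset maximization leaves /x/, /z/, /s/, /ʒ/ stranded (no codas are permitted; onsets are limited to one consonant).
Each unlicensed consonant becomes the onset of a new syllable: /x/ → /xe/, /z/ → /ze/, /s/ → /sə/, /ʒ/ → /ʒə/.

mexezebəsəʒə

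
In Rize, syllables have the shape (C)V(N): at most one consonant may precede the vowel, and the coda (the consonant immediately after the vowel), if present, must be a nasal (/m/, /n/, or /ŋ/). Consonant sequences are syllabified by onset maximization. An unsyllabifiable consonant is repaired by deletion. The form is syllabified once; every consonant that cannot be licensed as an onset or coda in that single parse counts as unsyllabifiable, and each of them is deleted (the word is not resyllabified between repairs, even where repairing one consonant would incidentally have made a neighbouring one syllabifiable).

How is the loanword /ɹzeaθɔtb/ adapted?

zeaθɔ

The consonants /ɹ/, /t/, /b/ cannot be parsed into a legal (C)V(N) syllable (only a nasal (/m/, /n/, or /ŋ/) is licensed in coda position; onsets are limited to one consonant).
Each unlicensed consonant is deleted: /ɹ/, /t/, /b/.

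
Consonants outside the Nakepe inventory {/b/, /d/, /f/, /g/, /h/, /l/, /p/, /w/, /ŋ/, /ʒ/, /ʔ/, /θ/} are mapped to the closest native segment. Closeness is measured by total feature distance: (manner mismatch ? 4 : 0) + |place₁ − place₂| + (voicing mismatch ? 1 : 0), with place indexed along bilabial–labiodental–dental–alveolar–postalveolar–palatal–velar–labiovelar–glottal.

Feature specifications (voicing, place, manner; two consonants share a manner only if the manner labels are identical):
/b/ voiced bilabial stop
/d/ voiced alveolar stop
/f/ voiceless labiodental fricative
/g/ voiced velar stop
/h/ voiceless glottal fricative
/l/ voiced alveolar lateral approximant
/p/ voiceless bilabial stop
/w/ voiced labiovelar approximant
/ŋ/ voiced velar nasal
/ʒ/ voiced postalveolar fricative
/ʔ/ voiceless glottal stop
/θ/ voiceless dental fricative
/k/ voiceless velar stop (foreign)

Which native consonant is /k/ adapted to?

g

/g/ is closest: same manner (stop), place distance 0 (velar→velar), voicing differs (+1); total 1. Next closest is /ʔ/ at distance 2.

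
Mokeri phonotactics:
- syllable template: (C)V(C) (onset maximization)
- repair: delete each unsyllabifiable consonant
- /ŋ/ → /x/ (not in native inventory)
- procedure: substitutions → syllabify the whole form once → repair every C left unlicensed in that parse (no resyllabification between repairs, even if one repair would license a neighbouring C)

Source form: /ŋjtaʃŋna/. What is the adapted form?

taʃna

Substitution: /ŋ/ → /x/, giving /xjtaʃxna/.
Under (C)V(C), the unsyllabifiable consonants are /x/, /j/, /x/ (at most one coda consonant is licensed; onsets are limited to one consonant).
Deletion applies to /x/, /j/, /x/.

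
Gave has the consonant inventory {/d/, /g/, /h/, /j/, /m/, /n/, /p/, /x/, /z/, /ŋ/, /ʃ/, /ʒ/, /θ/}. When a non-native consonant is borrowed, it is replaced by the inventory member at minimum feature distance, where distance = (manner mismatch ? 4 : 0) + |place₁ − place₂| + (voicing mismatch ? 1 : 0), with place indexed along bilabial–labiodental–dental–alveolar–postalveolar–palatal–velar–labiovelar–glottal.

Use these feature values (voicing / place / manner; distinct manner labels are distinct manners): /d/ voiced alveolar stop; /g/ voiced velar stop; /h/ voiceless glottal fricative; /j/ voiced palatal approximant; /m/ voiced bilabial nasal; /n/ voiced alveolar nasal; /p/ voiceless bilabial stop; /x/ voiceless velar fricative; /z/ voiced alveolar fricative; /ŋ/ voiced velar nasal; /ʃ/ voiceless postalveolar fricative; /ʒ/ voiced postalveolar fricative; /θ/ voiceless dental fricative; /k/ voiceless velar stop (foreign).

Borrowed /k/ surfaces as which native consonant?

g

/g/ is closest: same manner (stop), place distance 0 (velar→velar), voicing differs (+1); total 1. Next closest is /d/ at distance 4.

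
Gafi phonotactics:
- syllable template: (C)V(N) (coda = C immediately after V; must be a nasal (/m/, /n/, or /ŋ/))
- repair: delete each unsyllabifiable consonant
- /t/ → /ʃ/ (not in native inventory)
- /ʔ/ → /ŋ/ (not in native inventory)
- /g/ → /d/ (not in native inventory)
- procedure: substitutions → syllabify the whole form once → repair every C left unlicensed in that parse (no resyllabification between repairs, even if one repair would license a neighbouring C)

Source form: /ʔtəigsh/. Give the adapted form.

Substitution: /ʔ/ → /ŋ/, /t/ → /ʃ/, /g/ → /d/, giving /ŋʃəidsh/.
Syllabifying with onset maximization leaves /ŋ/, /d/, /s/, /h/ stranded (only a nasal (/m/, /n/, or /ŋ/) is licensed in coda position; onsets are limited to one consonant).
Deletion applies to /ŋ/, /d/, /s/, /h/.

ʃəi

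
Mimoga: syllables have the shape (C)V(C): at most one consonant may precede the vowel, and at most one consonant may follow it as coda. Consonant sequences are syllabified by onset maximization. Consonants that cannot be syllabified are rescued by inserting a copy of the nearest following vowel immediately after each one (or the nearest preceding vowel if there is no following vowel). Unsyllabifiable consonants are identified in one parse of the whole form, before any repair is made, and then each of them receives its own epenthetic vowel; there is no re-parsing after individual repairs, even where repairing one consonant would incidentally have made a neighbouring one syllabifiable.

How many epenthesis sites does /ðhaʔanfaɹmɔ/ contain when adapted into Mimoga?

1

The unsyllabifiable consonants are /ð/; each receives one epenthetic vowel.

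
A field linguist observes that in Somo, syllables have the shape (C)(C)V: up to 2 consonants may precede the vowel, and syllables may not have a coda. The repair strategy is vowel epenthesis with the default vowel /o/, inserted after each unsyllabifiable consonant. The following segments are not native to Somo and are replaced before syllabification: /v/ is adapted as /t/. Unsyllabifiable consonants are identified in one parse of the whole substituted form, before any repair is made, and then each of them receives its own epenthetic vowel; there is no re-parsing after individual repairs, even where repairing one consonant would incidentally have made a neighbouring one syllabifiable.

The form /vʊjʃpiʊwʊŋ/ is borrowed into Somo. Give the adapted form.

tʊjoʃpiʊwʊŋo

Substitution: /v/ → /t/, giving /tʊjʃpiʊwʊŋ/.
The consonants /j/, /ŋ/ cannot be parsed into a legal (C)(C)V syllable (no codas are permitted; onsets may contain at most 2 consonants).
Inserting the epenthetic vowel yields /j/ → /jo/, /ŋ/ → /ŋo/.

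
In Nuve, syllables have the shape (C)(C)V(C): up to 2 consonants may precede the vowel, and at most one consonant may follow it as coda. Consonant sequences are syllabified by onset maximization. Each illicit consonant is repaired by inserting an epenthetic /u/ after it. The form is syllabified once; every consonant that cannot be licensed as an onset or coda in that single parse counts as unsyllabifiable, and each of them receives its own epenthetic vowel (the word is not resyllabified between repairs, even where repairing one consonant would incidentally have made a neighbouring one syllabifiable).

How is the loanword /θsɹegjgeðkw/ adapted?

θusɹegjgeðkuwu

Syllabifying with onset maximization leaves /θ/, /k/, /w/ stranded (at most one coda consonant is licensed; onsets may contain at most 2 consonants).
Epenthesis after each stranded consonant: /θ/ → /θu/, /k/ → /ku/, /w/ → /wu/.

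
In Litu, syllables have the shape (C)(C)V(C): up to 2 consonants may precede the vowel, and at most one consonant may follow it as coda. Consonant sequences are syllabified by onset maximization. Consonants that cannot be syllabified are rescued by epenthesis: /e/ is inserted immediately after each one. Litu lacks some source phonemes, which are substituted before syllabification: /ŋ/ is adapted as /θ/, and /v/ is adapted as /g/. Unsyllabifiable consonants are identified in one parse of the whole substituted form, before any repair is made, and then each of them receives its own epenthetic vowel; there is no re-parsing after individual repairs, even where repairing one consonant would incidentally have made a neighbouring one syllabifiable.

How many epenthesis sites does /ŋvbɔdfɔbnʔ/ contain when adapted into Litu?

3

After substitution the input is /θgbɔdfɔbnʔ/.
The unsyllabifiable consonants are /θ/, /n/, /ʔ/; each receives one epenthetic vowel.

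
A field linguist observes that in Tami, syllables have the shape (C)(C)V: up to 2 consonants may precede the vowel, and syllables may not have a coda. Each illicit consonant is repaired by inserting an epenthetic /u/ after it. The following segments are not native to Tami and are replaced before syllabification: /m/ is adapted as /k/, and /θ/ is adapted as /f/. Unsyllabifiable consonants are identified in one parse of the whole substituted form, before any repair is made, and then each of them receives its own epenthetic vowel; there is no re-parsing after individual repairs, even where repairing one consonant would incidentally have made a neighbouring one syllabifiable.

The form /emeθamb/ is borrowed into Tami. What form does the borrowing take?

Substitution: /m/ → /k/, /θ/ → /f/, giving /ekefakb/.
Under (C)(C)V, the unsyllabifiable consonants are /k/, /b/ (no codas are permitted; onsets may contain at most 2 consonants).
Epenthesis after each stranded consonant: /k/ → /ku/, /b/ → /bu/.

ekefakubu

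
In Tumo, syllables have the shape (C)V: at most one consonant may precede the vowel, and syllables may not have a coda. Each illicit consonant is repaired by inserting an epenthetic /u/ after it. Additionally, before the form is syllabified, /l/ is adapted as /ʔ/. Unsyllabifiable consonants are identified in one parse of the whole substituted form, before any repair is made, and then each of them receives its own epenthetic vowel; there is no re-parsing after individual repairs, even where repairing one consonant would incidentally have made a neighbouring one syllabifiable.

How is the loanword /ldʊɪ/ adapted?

Substitution: /l/ → /ʔ/, giving /ʔdʊɪ/.
The consonants /ʔ/ cannot be parsed into a legal (C)V syllable (no codas are permitted; onsets are limited to one consonant).
Each unlicensed consonant becomes the onset of a new syllable: /ʔ/ → /ʔu/.

ʔudʊɪ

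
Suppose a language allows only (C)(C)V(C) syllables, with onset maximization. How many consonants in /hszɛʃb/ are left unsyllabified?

The consonants /h/, /b/ cannot be parsed into a legal (C)(C)V(C) syllable (at most one coda consonant is licensed; onsets may contain at most 2 consonants).

2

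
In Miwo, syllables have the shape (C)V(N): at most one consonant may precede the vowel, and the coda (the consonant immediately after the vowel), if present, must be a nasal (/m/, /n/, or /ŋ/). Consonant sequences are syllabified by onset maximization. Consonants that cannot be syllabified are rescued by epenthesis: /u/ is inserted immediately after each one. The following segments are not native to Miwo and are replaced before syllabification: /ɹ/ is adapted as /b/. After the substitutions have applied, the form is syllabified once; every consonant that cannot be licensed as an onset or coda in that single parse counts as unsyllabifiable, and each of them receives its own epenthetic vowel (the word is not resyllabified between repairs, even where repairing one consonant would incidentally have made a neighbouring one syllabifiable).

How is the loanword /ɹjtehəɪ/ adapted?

bujutehəɪ

Substitution: /ɹ/ → /b/, giving /bjtehəɪ/.
Syllabifying with onset maximization leaves /b/, /j/ stranded (only a nasal (/m/, /n/, or /ŋ/) is licensed in coda position; onsets are limited to one consonant).
Epenthesis after each stranded consonant: /b/ → /bu/, /j/ → /ju/.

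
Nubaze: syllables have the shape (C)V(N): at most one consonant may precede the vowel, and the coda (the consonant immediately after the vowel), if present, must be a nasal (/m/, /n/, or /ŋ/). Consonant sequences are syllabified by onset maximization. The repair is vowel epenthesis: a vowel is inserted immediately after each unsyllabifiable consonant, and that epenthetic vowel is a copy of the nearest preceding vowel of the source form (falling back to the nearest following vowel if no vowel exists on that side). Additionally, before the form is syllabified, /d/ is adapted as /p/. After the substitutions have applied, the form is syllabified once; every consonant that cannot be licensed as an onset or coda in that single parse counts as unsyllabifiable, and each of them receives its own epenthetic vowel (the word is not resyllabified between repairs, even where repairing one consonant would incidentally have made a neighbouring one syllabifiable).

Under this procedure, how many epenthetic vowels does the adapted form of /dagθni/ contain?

2

After substitution the input is /pagθni/.
The unsyllabifiable consonants are /g/, /θ/; each receives one epenthetic vowel.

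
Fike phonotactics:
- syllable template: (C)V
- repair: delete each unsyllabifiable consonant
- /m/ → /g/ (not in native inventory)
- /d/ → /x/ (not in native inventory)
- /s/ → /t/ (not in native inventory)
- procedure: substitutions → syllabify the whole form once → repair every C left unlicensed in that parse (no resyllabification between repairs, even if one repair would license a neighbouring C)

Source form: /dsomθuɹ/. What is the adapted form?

Substitution: /d/ → /x/, /s/ → /t/, /m/ → /g/, giving /xtogθuɹ/.
Syllabifying with onset maximization leaves /x/, /g/, /ɹ/ stranded (no codas are permitted; onsets are limited to one consonant).
Deleting the stranded consonants removes /x/, /g/, /ɹ/.

toθu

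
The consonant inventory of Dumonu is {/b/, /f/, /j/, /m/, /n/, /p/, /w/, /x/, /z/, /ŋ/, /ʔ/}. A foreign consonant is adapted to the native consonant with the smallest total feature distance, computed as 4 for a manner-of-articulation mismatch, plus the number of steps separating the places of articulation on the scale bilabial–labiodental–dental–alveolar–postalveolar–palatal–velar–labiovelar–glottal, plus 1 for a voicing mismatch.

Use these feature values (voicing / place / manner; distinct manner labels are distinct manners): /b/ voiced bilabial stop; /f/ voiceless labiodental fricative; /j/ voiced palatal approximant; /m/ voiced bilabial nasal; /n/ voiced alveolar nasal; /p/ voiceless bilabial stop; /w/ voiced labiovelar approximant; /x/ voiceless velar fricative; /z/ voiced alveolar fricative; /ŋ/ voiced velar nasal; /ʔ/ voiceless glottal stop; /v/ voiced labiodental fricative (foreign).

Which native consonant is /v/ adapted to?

/f/ is closest: same manner (fricative), place distance 0 (labiodental→labiodental), voicing differs (+1); total 1. Next closest is /z/ at distance 2.

f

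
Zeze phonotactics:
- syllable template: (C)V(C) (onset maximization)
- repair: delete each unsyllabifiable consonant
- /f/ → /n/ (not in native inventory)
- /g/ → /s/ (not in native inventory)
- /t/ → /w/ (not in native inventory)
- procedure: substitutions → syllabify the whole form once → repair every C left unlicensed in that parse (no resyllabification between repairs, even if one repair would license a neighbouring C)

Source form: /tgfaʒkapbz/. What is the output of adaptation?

naʒkap

Substitution: /t/ → /w/, /g/ → /s/, /f/ → /n/, giving /wsnaʒkapbz/.
Under (C)V(C), the unsyllabifiable consonants are /w/, /s/, /b/, /z/ (at most one coda consonant is licensed; onsets are limited to one consonant).
Deleting the stranded consonants removes /w/, /s/, /b/, /z/.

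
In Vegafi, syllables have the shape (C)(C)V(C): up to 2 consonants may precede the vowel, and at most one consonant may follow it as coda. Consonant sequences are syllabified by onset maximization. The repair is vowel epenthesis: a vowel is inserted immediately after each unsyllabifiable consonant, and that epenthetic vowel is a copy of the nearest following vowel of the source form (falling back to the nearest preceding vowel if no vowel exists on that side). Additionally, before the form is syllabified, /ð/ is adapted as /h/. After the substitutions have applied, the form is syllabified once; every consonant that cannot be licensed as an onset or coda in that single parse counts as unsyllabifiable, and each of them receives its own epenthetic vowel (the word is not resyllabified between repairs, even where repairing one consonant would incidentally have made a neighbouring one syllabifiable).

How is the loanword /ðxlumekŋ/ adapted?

huxlumekŋe

Substitution: /ð/ → /h/, giving /hxlumekŋ/.
Syllabifying with onset maximization leaves /h/, /ŋ/ stranded (at most one coda consonant is licensed; onsets may contain at most 2 consonants).
Inserting the epenthetic vowel yields /h/ → /hu/, /ŋ/ → /ŋe/.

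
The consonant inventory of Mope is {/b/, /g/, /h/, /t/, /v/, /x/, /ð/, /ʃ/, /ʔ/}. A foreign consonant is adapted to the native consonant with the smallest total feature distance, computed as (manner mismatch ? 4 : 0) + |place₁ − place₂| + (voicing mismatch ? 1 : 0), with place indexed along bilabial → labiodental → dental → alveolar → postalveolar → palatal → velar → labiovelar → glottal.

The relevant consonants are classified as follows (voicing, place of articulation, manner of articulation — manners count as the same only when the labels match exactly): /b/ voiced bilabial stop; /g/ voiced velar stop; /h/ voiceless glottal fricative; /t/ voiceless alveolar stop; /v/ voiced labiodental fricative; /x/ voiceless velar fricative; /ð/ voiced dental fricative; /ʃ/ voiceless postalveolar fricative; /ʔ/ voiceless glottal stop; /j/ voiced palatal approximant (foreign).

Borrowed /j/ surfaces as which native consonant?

g

/g/ is closest: manner differs (approximant→stop, +4), place distance 1 (palatal→velar), same voicing; total 5. Next closest is /x/ at distance 6.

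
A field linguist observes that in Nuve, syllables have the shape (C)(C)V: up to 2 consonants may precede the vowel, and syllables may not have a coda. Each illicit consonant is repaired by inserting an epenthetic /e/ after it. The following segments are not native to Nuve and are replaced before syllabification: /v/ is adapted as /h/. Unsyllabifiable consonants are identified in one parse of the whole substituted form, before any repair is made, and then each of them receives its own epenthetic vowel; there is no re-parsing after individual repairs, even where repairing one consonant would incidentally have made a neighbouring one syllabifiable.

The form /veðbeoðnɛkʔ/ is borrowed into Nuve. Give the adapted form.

Substitution: /v/ → /h/, giving /heðbeoðnɛkʔ/.
The consonants /k/, /ʔ/ cannot be parsed into a legal (C)(C)V syllable (no codas are permitted; onsets may contain at most 2 consonants).
Each unlicensed consonant becomes the onset of a new syllable: /k/ → /ke/, /ʔ/ → /ʔe/.

heðbeoðnɛkeʔe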